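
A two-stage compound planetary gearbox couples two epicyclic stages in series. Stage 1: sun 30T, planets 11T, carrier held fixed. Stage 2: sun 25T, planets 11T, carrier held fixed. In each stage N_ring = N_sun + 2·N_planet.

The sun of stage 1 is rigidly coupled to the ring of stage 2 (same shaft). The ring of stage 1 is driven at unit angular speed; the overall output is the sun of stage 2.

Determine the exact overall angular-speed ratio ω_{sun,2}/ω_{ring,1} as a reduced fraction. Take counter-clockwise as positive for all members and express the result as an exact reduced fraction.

Stage 1: N_ring = 30 + 2·11 = 52
Stage 1: 30(ω_s−ω_c) = −52(ω_r−ω_c),  ω_c=0, ω_r=1
Stage 1: ω_s = 0 − (52/30)(1−0) = -26/15
  ⇒ ω_s¹/ω_r¹ = -26/15
Stage 2: N_ring = 25 + 2·11 = 47
Stage 2: 25(ω_s−ω_c) = −47(ω_r−ω_c),  ω_c=0, ω_r=1
Stage 2: ω_s = 0 − (47/25)(1−0) = -47/25
  ⇒ ω_s²/ω_r² = -47/25
Coupling ω_r² = ω_s¹ ⇒ overall = -26/15 × -47/25 = 1222/375

1222/375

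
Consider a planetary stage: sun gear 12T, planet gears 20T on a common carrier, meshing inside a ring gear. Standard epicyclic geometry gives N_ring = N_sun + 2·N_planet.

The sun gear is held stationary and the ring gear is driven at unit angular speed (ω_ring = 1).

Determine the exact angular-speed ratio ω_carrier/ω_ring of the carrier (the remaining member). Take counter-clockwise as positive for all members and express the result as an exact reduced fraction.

13/16

N_ring = 12 + 2·20 = 52
12(ω_s−ω_c) = −52(ω_r−ω_c),  ω_s=0, ω_r=1
12(0−ω_c) = −52(1−ω_c)  ⇒  64ω_c = 52  ⇒  ω_c = 13/16
ω_c/ω_r = 13/16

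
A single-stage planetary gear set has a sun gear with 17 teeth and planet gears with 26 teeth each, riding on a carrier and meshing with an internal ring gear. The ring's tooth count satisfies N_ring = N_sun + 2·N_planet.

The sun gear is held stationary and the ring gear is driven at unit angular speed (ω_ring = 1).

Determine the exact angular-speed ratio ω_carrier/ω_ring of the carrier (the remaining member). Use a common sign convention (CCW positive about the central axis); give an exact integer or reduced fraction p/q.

69/86

N_ring = 17 + 2·26 = 69
17(ω_s−ω_c) = −69(ω_r−ω_c),  ω_s=0, ω_r=1
17(0−ω_c) = −69(1−ω_c)  ⇒  86ω_c = 69  ⇒  ω_c = 69/86
ω_c/ω_r = 69/86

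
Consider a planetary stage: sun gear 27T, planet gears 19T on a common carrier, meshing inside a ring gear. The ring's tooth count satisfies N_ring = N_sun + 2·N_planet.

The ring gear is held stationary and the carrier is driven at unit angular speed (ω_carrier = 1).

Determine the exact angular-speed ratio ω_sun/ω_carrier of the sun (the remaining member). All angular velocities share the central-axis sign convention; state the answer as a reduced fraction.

N_ring = 27 + 2·19 = 65
27(ω_s−ω_c) = −65(ω_r−ω_c),  ω_r=0, ω_c=1
ω_s = 1 − (65/27)(0−1) = 92/27
ω_s/ω_c = 92/27

92/27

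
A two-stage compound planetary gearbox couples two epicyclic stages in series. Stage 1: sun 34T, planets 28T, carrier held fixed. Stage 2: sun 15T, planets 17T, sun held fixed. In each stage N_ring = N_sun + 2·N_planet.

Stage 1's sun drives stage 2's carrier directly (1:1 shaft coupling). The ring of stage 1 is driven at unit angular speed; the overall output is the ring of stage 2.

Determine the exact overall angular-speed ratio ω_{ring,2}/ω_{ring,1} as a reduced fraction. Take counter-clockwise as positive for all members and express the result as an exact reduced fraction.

Stage 1: N_ring = 34 + 2·28 = 90
Stage 1: 34(ω_s−ω_c) = −90(ω_r−ω_c),  ω_c=0, ω_r=1
Stage 1: ω_s = 0 − (90/34)(1−0) = -45/17
  ⇒ ω_s¹/ω_r¹ = -45/17
Stage 2: N_ring = 15 + 2·17 = 49
Stage 2: 15(ω_s−ω_c) = −49(ω_r−ω_c),  ω_s=0, ω_c=1
Stage 2: ω_r = 1 − (15/49)(0−1) = 64/49
  ⇒ ω_r²/ω_c² = 64/49
Coupling ω_c² = ω_s¹ ⇒ overall = -45/17 × 64/49 = -2880/833

-2880/833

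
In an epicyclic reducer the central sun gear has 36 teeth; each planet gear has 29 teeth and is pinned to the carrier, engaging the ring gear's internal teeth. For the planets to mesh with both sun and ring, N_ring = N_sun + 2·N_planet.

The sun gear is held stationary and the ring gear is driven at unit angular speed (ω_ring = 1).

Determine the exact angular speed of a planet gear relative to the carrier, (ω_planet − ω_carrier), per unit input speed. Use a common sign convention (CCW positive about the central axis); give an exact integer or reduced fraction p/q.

1692/1885

N_ring = 36 + 2·29 = 94
36(ω_s−ω_c) = −94(ω_r−ω_c),  ω_s=0, ω_r=1
36(0−ω_c) = −94(1−ω_c)  ⇒  130ω_c = 94  ⇒  ω_c = 47/65
sun–planet: 36·(0−47/65) = −29·(ω_p−ω_c)  ⇒  ω_p−ω_c = −(36/29)·(-47/65) = 1692/1885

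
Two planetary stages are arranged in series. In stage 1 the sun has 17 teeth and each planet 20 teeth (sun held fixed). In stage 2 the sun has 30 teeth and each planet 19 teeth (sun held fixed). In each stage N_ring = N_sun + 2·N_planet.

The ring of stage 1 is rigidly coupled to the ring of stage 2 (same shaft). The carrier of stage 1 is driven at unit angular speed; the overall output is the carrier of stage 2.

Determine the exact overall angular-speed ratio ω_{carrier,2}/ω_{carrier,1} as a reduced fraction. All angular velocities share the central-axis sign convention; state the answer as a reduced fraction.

2516/2793

Stage 1: N_ring = 17 + 2·20 = 57
Stage 1: 17(ω_s−ω_c) = −57(ω_r−ω_c),  ω_s=0, ω_c=1
Stage 1: ω_r = 1 − (17/57)(0−1) = 74/57
  ⇒ ω_r¹/ω_c¹ = 74/57
Stage 2: N_ring = 30 + 2·19 = 68
Stage 2: 30(ω_s−ω_c) = −68(ω_r−ω_c),  ω_s=0, ω_r=1
Stage 2: 30(0−ω_c) = −68(1−ω_c)  ⇒  98ω_c = 68  ⇒  ω_c = 34/49
  ⇒ ω_c²/ω_r² = 34/49
Coupling ω_r² = ω_r¹ ⇒ overall = 74/57 × 34/49 = 2516/2793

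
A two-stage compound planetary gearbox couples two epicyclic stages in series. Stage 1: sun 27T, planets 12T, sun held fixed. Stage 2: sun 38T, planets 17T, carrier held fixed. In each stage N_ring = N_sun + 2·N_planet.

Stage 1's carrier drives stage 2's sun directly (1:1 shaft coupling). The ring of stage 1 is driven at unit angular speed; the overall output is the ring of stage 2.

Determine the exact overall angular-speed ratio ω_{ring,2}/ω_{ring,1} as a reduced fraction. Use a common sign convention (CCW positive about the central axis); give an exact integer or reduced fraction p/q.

Stage 1: N_ring = 27 + 2·12 = 51
Stage 1: 27(ω_s−ω_c) = −51(ω_r−ω_c),  ω_s=0, ω_r=1
Stage 1: 27(0−ω_c) = −51(1−ω_c)  ⇒  78ω_c = 51  ⇒  ω_c = 17/26
  ⇒ ω_c¹/ω_r¹ = 17/26
Stage 2: N_ring = 38 + 2·17 = 72
Stage 2: 38(ω_s−ω_c) = −72(ω_r−ω_c),  ω_c=0, ω_s=1
Stage 2: ω_r = 0 − (38/72)(1−0) = -19/36
  ⇒ ω_r²/ω_s² = -19/36
Coupling ω_s² = ω_c¹ ⇒ overall = 17/26 × -19/36 = -323/936

-323/936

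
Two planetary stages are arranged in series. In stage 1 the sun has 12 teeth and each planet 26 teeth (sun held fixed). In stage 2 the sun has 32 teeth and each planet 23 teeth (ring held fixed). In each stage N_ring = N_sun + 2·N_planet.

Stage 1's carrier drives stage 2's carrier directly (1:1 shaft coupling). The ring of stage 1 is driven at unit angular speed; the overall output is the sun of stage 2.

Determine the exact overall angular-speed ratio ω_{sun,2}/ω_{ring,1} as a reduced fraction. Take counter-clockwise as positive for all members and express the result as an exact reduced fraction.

55/19

Stage 1: N_ring = 12 + 2·26 = 64
Stage 1: 12(ω_s−ω_c) = −64(ω_r−ω_c),  ω_s=0, ω_r=1
Stage 1: 12(0−ω_c) = −64(1−ω_c)  ⇒  76ω_c = 64  ⇒  ω_c = 16/19
  ⇒ ω_c¹/ω_r¹ = 16/19
Stage 2: N_ring = 32 + 2·23 = 78
Stage 2: 32(ω_s−ω_c) = −78(ω_r−ω_c),  ω_r=0, ω_c=1
Stage 2: ω_s = 1 − (78/32)(0−1) = 55/16
  ⇒ ω_s²/ω_c² = 55/16
Coupling ω_c² = ω_c¹ ⇒ overall = 16/19 × 55/16 = 55/19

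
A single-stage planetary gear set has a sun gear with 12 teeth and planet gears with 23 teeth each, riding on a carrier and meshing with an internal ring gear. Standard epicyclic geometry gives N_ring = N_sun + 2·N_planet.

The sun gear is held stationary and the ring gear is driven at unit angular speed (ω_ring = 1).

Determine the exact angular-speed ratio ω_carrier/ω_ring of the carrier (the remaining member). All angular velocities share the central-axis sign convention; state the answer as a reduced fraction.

N_ring = 12 + 2·23 = 58
12(ω_s−ω_c) = −58(ω_r−ω_c),  ω_s=0, ω_r=1
12(0−ω_c) = −58(1−ω_c)  ⇒  70ω_c = 58  ⇒  ω_c = 29/35
ω_c/ω_r = 29/35

29/35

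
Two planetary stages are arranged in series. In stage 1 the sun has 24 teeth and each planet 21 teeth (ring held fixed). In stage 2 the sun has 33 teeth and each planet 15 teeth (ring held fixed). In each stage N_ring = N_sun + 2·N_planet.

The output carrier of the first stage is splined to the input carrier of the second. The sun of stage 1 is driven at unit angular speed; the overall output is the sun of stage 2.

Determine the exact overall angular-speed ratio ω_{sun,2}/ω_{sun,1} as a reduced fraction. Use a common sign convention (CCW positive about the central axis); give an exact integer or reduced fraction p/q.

128/165

Stage 1: N_ring = 24 + 2·21 = 66
Stage 1: 24(ω_s−ω_c) = −66(ω_r−ω_c),  ω_r=0, ω_s=1
Stage 1: 24(1−ω_c) = −66(0−ω_c)  ⇒  90ω_c = 24  ⇒  ω_c = 4/15
  ⇒ ω_c¹/ω_s¹ = 4/15
Stage 2: N_ring = 33 + 2·15 = 63
Stage 2: 33(ω_s−ω_c) = −63(ω_r−ω_c),  ω_r=0, ω_c=1
Stage 2: ω_s = 1 − (63/33)(0−1) = 32/11
  ⇒ ω_s²/ω_c² = 32/11
Coupling ω_c² = ω_c¹ ⇒ overall = 4/15 × 32/11 = 128/165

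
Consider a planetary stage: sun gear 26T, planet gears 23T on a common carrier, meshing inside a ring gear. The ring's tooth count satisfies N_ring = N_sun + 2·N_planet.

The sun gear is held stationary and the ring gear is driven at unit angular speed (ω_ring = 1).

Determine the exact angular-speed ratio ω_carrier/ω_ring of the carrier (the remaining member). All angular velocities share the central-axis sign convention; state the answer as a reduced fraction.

36/49

N_ring = 26 + 2·23 = 72
26(ω_s−ω_c) = −72(ω_r−ω_c),  ω_s=0, ω_r=1
26(0−ω_c) = −72(1−ω_c)  ⇒  98ω_c = 72  ⇒  ω_c = 36/49
ω_c/ω_r = 36/49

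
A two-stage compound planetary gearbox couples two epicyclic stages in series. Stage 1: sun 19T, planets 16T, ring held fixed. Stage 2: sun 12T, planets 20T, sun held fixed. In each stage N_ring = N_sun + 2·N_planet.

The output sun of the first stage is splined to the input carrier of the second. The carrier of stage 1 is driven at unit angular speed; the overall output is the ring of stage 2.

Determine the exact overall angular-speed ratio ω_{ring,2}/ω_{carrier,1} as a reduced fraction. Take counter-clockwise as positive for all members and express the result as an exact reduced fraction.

1120/247

Stage 1: N_ring = 19 + 2·16 = 51
Stage 1: 19(ω_s−ω_c) = −51(ω_r−ω_c),  ω_r=0, ω_c=1
Stage 1: ω_s = 1 − (51/19)(0−1) = 70/19
  ⇒ ω_s¹/ω_c¹ = 70/19
Stage 2: N_ring = 12 + 2·20 = 52
Stage 2: 12(ω_s−ω_c) = −52(ω_r−ω_c),  ω_s=0, ω_c=1
Stage 2: ω_r = 1 − (12/52)(0−1) = 16/13
  ⇒ ω_r²/ω_c² = 16/13
Coupling ω_c² = ω_s¹ ⇒ overall = 70/19 × 16/13 = 1120/247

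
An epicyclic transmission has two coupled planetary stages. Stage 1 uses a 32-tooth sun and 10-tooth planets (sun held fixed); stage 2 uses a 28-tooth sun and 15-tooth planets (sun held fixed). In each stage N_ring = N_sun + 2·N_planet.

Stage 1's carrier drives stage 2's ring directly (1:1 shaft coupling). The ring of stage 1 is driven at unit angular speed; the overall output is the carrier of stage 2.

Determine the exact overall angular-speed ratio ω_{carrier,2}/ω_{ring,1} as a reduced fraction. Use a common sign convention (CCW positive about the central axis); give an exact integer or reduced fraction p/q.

377/903

Stage 1: N_ring = 32 + 2·10 = 52
Stage 1: 32(ω_s−ω_c) = −52(ω_r−ω_c),  ω_s=0, ω_r=1
Stage 1: 32(0−ω_c) = −52(1−ω_c)  ⇒  84ω_c = 52  ⇒  ω_c = 13/21
  ⇒ ω_c¹/ω_r¹ = 13/21
Stage 2: N_ring = 28 + 2·15 = 58
Stage 2: 28(ω_s−ω_c) = −58(ω_r−ω_c),  ω_s=0, ω_r=1
Stage 2: 28(0−ω_c) = −58(1−ω_c)  ⇒  86ω_c = 58  ⇒  ω_c = 29/43
  ⇒ ω_c²/ω_r² = 29/43
Coupling ω_r² = ω_c¹ ⇒ overall = 13/21 × 29/43 = 377/903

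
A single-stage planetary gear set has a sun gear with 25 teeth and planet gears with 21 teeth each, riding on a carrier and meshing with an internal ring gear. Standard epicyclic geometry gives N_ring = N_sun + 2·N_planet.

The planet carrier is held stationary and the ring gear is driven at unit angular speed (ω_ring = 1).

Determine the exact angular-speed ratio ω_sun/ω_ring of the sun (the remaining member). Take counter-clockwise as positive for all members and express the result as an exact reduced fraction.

N_ring = 25 + 2·21 = 67
25(ω_s−ω_c) = −67(ω_r−ω_c),  ω_c=0, ω_r=1
ω_s = 0 − (67/25)(1−0) = -67/25
ω_s/ω_r = -67/25

-67/25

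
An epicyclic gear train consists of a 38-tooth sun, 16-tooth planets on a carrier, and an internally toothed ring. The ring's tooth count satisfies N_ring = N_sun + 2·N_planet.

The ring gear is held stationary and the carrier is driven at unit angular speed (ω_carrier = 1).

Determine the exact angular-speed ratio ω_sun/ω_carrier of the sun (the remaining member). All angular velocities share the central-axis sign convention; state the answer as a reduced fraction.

N_ring = 38 + 2·16 = 70
38(ω_s−ω_c) = −70(ω_r−ω_c),  ω_r=0, ω_c=1
ω_s = 1 − (70/38)(0−1) = 54/19
ω_s/ω_c = 54/19

54/19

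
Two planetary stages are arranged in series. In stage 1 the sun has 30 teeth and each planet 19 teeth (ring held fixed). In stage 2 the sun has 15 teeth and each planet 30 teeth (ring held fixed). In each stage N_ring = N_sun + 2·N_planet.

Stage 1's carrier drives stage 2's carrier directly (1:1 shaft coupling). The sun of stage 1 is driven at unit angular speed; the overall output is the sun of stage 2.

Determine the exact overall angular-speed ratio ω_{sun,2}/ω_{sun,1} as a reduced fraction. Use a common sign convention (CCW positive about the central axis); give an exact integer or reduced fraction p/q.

Stage 1: N_ring = 30 + 2·19 = 68
Stage 1: 30(ω_s−ω_c) = −68(ω_r−ω_c),  ω_r=0, ω_s=1
Stage 1: 30(1−ω_c) = −68(0−ω_c)  ⇒  98ω_c = 30  ⇒  ω_c = 15/49
  ⇒ ω_c¹/ω_s¹ = 15/49
Stage 2: N_ring = 15 + 2·30 = 75
Stage 2: 15(ω_s−ω_c) = −75(ω_r−ω_c),  ω_r=0, ω_c=1
Stage 2: ω_s = 1 − (75/15)(0−1) = 6
  ⇒ ω_s²/ω_c² = 6
Coupling ω_c² = ω_c¹ ⇒ overall = 15/49 × 6 = 90/49

90/49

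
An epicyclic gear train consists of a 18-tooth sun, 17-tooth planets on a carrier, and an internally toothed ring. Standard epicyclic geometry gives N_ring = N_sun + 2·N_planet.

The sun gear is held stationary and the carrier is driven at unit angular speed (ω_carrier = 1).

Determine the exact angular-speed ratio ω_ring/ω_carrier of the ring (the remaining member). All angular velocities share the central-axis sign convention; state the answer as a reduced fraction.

N_ring = 18 + 2·17 = 52
18(ω_s−ω_c) = −52(ω_r−ω_c),  ω_s=0, ω_c=1
ω_r = 1 − (18/52)(0−1) = 35/26
ω_r/ω_c = 35/26

35/26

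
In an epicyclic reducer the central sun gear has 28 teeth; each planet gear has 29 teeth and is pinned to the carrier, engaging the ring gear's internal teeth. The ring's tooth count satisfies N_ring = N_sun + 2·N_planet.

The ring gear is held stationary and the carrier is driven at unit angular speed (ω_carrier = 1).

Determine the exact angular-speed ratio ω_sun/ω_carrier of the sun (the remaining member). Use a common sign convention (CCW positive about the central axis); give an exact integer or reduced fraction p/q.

N_ring = 28 + 2·29 = 86
28(ω_s−ω_c) = −86(ω_r−ω_c),  ω_r=0, ω_c=1
ω_s = 1 − (86/28)(0−1) = 57/14
ω_s/ω_c = 57/14

57/14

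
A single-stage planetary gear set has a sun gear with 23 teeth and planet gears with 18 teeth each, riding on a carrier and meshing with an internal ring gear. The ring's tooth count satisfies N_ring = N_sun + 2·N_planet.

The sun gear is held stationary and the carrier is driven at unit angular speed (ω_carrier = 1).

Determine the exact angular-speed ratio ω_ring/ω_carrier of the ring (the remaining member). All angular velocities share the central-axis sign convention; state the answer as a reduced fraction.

82/59

N_ring = 23 + 2·18 = 59
23(ω_s−ω_c) = −59(ω_r−ω_c),  ω_s=0, ω_c=1
ω_r = 1 − (23/59)(0−1) = 82/59
ω_r/ω_c = 82/59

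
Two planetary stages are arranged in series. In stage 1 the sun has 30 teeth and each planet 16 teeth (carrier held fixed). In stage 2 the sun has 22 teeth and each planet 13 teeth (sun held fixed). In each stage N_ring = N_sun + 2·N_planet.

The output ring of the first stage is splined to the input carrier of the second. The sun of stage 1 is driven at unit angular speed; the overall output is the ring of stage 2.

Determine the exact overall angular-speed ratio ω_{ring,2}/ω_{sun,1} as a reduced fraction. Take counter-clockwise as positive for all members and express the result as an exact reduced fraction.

Stage 1: N_ring = 30 + 2·16 = 62
Stage 1: 30(ω_s−ω_c) = −62(ω_r−ω_c),  ω_c=0, ω_s=1
Stage 1: ω_r = 0 − (30/62)(1−0) = -15/31
  ⇒ ω_r¹/ω_s¹ = -15/31
Stage 2: N_ring = 22 + 2·13 = 48
Stage 2: 22(ω_s−ω_c) = −48(ω_r−ω_c),  ω_s=0, ω_c=1
Stage 2: ω_r = 1 − (22/48)(0−1) = 35/24
  ⇒ ω_r²/ω_c² = 35/24
Coupling ω_c² = ω_r¹ ⇒ overall = -15/31 × 35/24 = -175/248

-175/248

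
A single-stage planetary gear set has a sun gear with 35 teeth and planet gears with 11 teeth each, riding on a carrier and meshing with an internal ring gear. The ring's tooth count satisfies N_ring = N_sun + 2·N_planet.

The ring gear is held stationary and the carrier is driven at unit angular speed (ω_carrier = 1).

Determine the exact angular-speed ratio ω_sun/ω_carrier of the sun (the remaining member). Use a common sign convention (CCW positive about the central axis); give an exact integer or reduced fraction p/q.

N_ring = 35 + 2·11 = 57
35(ω_s−ω_c) = −57(ω_r−ω_c),  ω_r=0, ω_c=1
ω_s = 1 − (57/35)(0−1) = 92/35
ω_s/ω_c = 92/35

92/35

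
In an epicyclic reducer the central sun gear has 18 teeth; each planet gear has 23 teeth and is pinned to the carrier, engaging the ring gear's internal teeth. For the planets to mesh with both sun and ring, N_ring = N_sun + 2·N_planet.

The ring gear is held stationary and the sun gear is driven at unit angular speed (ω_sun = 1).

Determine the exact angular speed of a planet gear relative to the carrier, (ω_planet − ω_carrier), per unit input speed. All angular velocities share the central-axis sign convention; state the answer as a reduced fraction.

N_ring = 18 + 2·23 = 64
18(ω_s−ω_c) = −64(ω_r−ω_c),  ω_r=0, ω_s=1
18(1−ω_c) = −64(0−ω_c)  ⇒  82ω_c = 18  ⇒  ω_c = 9/41
sun–planet: 18·(1−9/41) = −23·(ω_p−ω_c)  ⇒  ω_p−ω_c = −(18/23)·(32/41) = -576/943

-576/943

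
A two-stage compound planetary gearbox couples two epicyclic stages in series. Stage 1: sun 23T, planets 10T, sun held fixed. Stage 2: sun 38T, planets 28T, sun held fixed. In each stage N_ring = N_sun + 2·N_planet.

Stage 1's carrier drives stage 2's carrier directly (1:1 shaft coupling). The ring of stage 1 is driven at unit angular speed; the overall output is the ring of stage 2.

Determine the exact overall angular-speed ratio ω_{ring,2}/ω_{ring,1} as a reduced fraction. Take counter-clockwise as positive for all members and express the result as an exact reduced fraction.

43/47

Stage 1: N_ring = 23 + 2·10 = 43
Stage 1: 23(ω_s−ω_c) = −43(ω_r−ω_c),  ω_s=0, ω_r=1
Stage 1: 23(0−ω_c) = −43(1−ω_c)  ⇒  66ω_c = 43  ⇒  ω_c = 43/66
  ⇒ ω_c¹/ω_r¹ = 43/66
Stage 2: N_ring = 38 + 2·28 = 94
Stage 2: 38(ω_s−ω_c) = −94(ω_r−ω_c),  ω_s=0, ω_c=1
Stage 2: ω_r = 1 − (38/94)(0−1) = 66/47
  ⇒ ω_r²/ω_c² = 66/47
Coupling ω_c² = ω_c¹ ⇒ overall = 43/66 × 66/47 = 43/47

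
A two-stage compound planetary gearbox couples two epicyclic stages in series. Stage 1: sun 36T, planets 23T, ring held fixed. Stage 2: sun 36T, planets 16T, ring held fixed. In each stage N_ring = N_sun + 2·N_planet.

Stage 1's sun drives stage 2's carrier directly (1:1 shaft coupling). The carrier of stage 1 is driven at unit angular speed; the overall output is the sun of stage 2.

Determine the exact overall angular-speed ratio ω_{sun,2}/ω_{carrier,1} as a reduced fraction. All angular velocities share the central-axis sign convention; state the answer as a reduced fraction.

767/81

Stage 1: N_ring = 36 + 2·23 = 82
Stage 1: 36(ω_s−ω_c) = −82(ω_r−ω_c),  ω_r=0, ω_c=1
Stage 1: ω_s = 1 − (82/36)(0−1) = 59/18
  ⇒ ω_s¹/ω_c¹ = 59/18
Stage 2: N_ring = 36 + 2·16 = 68
Stage 2: 36(ω_s−ω_c) = −68(ω_r−ω_c),  ω_r=0, ω_c=1
Stage 2: ω_s = 1 − (68/36)(0−1) = 26/9
  ⇒ ω_s²/ω_c² = 26/9
Coupling ω_c² = ω_s¹ ⇒ overall = 59/18 × 26/9 = 767/81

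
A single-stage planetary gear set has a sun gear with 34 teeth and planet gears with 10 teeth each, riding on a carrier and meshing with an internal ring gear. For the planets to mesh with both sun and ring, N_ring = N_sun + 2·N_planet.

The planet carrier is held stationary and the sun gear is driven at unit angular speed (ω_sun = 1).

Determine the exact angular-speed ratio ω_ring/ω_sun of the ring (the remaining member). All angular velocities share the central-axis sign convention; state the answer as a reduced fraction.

N_ring = 34 + 2·10 = 54
34(ω_s−ω_c) = −54(ω_r−ω_c),  ω_c=0, ω_s=1
ω_r = 0 − (34/54)(1−0) = -17/27
ω_r/ω_s = -17/27

-17/27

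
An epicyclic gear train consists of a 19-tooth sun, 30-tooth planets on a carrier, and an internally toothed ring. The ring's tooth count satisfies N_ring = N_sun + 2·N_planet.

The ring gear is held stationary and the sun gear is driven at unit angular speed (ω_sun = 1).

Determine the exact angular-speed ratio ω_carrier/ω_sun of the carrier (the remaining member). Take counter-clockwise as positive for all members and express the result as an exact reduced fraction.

N_ring = 19 + 2·30 = 79
19(ω_s−ω_c) = −79(ω_r−ω_c),  ω_r=0, ω_s=1
19(1−ω_c) = −79(0−ω_c)  ⇒  98ω_c = 19  ⇒  ω_c = 19/98
ω_c/ω_s = 19/98

19/98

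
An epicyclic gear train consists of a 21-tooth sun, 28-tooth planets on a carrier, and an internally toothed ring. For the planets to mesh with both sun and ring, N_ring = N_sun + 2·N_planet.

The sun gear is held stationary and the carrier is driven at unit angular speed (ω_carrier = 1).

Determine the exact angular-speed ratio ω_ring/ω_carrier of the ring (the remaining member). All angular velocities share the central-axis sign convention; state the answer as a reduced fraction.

N_ring = 21 + 2·28 = 77
21(ω_s−ω_c) = −77(ω_r−ω_c),  ω_s=0, ω_c=1
ω_r = 1 − (21/77)(0−1) = 14/11
ω_r/ω_c = 14/11

14/11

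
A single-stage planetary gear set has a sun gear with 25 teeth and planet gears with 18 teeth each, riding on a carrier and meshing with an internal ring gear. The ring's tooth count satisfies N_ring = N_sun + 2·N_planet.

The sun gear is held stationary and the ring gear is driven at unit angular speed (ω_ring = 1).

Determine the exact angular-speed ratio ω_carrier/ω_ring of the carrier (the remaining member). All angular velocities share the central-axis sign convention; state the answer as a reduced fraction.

N_ring = 25 + 2·18 = 61
25(ω_s−ω_c) = −61(ω_r−ω_c),  ω_s=0, ω_r=1
25(0−ω_c) = −61(1−ω_c)  ⇒  86ω_c = 61  ⇒  ω_c = 61/86
ω_c/ω_r = 61/86

61/86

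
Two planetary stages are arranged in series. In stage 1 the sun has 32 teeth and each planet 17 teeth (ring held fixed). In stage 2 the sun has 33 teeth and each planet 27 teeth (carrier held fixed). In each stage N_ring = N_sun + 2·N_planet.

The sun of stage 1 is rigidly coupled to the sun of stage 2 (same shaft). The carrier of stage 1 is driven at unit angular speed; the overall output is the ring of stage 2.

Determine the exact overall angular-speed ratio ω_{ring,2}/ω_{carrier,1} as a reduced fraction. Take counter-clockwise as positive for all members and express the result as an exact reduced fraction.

Stage 1: N_ring = 32 + 2·17 = 66
Stage 1: 32(ω_s−ω_c) = −66(ω_r−ω_c),  ω_r=0, ω_c=1
Stage 1: ω_s = 1 − (66/32)(0−1) = 49/16
  ⇒ ω_s¹/ω_c¹ = 49/16
Stage 2: N_ring = 33 + 2·27 = 87
Stage 2: 33(ω_s−ω_c) = −87(ω_r−ω_c),  ω_c=0, ω_s=1
Stage 2: ω_r = 0 − (33/87)(1−0) = -11/29
  ⇒ ω_r²/ω_s² = -11/29
Coupling ω_s² = ω_s¹ ⇒ overall = 49/16 × -11/29 = -539/464

-539/464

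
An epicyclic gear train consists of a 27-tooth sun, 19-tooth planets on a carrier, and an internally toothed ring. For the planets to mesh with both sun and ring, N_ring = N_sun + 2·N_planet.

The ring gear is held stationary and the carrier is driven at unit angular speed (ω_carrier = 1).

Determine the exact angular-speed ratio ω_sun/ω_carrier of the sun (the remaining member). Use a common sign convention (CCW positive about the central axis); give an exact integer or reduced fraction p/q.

92/27

N_ring = 27 + 2·19 = 65
27(ω_s−ω_c) = −65(ω_r−ω_c),  ω_r=0, ω_c=1
ω_s = 1 − (65/27)(0−1) = 92/27
ω_s/ω_c = 92/27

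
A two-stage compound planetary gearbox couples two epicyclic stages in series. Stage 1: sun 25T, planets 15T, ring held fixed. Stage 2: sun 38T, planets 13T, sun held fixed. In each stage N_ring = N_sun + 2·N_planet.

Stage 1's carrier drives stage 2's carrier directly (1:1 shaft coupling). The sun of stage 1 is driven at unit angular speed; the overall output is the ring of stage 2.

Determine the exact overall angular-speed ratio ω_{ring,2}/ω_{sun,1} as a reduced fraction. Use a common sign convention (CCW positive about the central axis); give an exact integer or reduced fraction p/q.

Stage 1: N_ring = 25 + 2·15 = 55
Stage 1: 25(ω_s−ω_c) = −55(ω_r−ω_c),  ω_r=0, ω_s=1
Stage 1: 25(1−ω_c) = −55(0−ω_c)  ⇒  80ω_c = 25  ⇒  ω_c = 5/16
  ⇒ ω_c¹/ω_s¹ = 5/16
Stage 2: N_ring = 38 + 2·13 = 64
Stage 2: 38(ω_s−ω_c) = −64(ω_r−ω_c),  ω_s=0, ω_c=1
Stage 2: ω_r = 1 − (38/64)(0−1) = 51/32
  ⇒ ω_r²/ω_c² = 51/32
Coupling ω_c² = ω_c¹ ⇒ overall = 5/16 × 51/32 = 255/512

255/512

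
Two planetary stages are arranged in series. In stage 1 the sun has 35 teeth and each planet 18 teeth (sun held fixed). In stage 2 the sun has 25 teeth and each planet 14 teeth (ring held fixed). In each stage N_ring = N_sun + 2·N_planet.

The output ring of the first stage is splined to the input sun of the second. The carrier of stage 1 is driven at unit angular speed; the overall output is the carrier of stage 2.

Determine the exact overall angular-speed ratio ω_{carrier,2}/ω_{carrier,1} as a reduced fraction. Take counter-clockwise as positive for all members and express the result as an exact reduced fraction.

1325/2769

Stage 1: N_ring = 35 + 2·18 = 71
Stage 1: 35(ω_s−ω_c) = −71(ω_r−ω_c),  ω_s=0, ω_c=1
Stage 1: ω_r = 1 − (35/71)(0−1) = 106/71
  ⇒ ω_r¹/ω_c¹ = 106/71
Stage 2: N_ring = 25 + 2·14 = 53
Stage 2: 25(ω_s−ω_c) = −53(ω_r−ω_c),  ω_r=0, ω_s=1
Stage 2: 25(1−ω_c) = −53(0−ω_c)  ⇒  78ω_c = 25  ⇒  ω_c = 25/78
  ⇒ ω_c²/ω_s² = 25/78
Coupling ω_s² = ω_r¹ ⇒ overall = 106/71 × 25/78 = 1325/2769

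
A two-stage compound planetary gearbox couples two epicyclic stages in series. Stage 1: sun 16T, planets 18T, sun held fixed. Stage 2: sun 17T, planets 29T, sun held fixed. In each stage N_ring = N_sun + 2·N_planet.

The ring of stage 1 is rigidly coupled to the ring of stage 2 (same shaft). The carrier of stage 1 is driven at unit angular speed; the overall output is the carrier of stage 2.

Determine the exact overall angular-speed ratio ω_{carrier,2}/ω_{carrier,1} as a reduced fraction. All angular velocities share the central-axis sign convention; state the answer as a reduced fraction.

Stage 1: N_ring = 16 + 2·18 = 52
Stage 1: 16(ω_s−ω_c) = −52(ω_r−ω_c),  ω_s=0, ω_c=1
Stage 1: ω_r = 1 − (16/52)(0−1) = 17/13
  ⇒ ω_r¹/ω_c¹ = 17/13
Stage 2: N_ring = 17 + 2·29 = 75
Stage 2: 17(ω_s−ω_c) = −75(ω_r−ω_c),  ω_s=0, ω_r=1
Stage 2: 17(0−ω_c) = −75(1−ω_c)  ⇒  92ω_c = 75  ⇒  ω_c = 75/92
  ⇒ ω_c²/ω_r² = 75/92
Coupling ω_r² = ω_r¹ ⇒ overall = 17/13 × 75/92 = 1275/1196

1275/1196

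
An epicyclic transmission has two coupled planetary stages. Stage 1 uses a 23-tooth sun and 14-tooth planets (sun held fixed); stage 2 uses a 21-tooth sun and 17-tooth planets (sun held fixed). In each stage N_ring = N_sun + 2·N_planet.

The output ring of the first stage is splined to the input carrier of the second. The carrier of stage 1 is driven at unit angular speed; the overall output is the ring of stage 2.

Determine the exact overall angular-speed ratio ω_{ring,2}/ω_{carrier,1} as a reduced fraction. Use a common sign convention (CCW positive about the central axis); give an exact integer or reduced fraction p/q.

Stage 1: N_ring = 23 + 2·14 = 51
Stage 1: 23(ω_s−ω_c) = −51(ω_r−ω_c),  ω_s=0, ω_c=1
Stage 1: ω_r = 1 − (23/51)(0−1) = 74/51
  ⇒ ω_r¹/ω_c¹ = 74/51
Stage 2: N_ring = 21 + 2·17 = 55
Stage 2: 21(ω_s−ω_c) = −55(ω_r−ω_c),  ω_s=0, ω_c=1
Stage 2: ω_r = 1 − (21/55)(0−1) = 76/55
  ⇒ ω_r²/ω_c² = 76/55
Coupling ω_c² = ω_r¹ ⇒ overall = 74/51 × 76/55 = 5624/2805

5624/2805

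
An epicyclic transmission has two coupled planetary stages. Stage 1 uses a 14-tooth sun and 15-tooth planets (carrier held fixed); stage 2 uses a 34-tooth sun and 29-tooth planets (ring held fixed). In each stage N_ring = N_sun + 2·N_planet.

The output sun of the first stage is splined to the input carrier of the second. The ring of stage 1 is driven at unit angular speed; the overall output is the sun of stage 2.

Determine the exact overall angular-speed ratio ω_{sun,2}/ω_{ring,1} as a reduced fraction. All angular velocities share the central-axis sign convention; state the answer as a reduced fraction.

Stage 1: N_ring = 14 + 2·15 = 44
Stage 1: 14(ω_s−ω_c) = −44(ω_r−ω_c),  ω_c=0, ω_r=1
Stage 1: ω_s = 0 − (44/14)(1−0) = -22/7
  ⇒ ω_s¹/ω_r¹ = -22/7
Stage 2: N_ring = 34 + 2·29 = 92
Stage 2: 34(ω_s−ω_c) = −92(ω_r−ω_c),  ω_r=0, ω_c=1
Stage 2: ω_s = 1 − (92/34)(0−1) = 63/17
  ⇒ ω_s²/ω_c² = 63/17
Coupling ω_c² = ω_s¹ ⇒ overall = -22/7 × 63/17 = -198/17

-198/17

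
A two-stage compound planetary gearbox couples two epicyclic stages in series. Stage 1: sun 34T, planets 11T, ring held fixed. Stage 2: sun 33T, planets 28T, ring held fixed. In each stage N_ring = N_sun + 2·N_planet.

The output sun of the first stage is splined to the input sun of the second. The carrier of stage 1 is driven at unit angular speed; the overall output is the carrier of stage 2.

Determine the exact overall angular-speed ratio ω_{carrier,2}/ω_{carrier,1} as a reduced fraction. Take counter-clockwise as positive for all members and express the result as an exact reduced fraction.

1485/2074

Stage 1: N_ring = 34 + 2·11 = 56
Stage 1: 34(ω_s−ω_c) = −56(ω_r−ω_c),  ω_r=0, ω_c=1
Stage 1: ω_s = 1 − (56/34)(0−1) = 45/17
  ⇒ ω_s¹/ω_c¹ = 45/17
Stage 2: N_ring = 33 + 2·28 = 89
Stage 2: 33(ω_s−ω_c) = −89(ω_r−ω_c),  ω_r=0, ω_s=1
Stage 2: 33(1−ω_c) = −89(0−ω_c)  ⇒  122ω_c = 33  ⇒  ω_c = 33/122
  ⇒ ω_c²/ω_s² = 33/122
Coupling ω_s² = ω_s¹ ⇒ overall = 45/17 × 33/122 = 1485/2074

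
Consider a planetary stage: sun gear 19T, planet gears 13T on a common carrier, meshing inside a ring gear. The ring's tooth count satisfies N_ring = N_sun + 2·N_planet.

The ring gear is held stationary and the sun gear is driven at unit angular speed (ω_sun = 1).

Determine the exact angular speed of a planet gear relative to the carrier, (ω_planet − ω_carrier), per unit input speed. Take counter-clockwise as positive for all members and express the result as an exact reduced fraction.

N_ring = 19 + 2·13 = 45
19(ω_s−ω_c) = −45(ω_r−ω_c),  ω_r=0, ω_s=1
19(1−ω_c) = −45(0−ω_c)  ⇒  64ω_c = 19  ⇒  ω_c = 19/64
sun–planet: 19·(1−19/64) = −13·(ω_p−ω_c)  ⇒  ω_p−ω_c = −(19/13)·(45/64) = -855/832

-855/832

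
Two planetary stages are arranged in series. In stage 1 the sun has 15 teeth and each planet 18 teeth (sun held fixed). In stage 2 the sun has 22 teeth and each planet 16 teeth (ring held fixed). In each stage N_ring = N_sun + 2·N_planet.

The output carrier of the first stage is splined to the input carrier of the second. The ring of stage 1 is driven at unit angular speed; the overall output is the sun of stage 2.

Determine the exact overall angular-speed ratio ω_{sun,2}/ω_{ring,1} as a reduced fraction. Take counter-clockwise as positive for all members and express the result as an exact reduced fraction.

323/121

Stage 1: N_ring = 15 + 2·18 = 51
Stage 1: 15(ω_s−ω_c) = −51(ω_r−ω_c),  ω_s=0, ω_r=1
Stage 1: 15(0−ω_c) = −51(1−ω_c)  ⇒  66ω_c = 51  ⇒  ω_c = 17/22
  ⇒ ω_c¹/ω_r¹ = 17/22
Stage 2: N_ring = 22 + 2·16 = 54
Stage 2: 22(ω_s−ω_c) = −54(ω_r−ω_c),  ω_r=0, ω_c=1
Stage 2: ω_s = 1 − (54/22)(0−1) = 38/11
  ⇒ ω_s²/ω_c² = 38/11
Coupling ω_c² = ω_c¹ ⇒ overall = 17/22 × 38/11 = 323/121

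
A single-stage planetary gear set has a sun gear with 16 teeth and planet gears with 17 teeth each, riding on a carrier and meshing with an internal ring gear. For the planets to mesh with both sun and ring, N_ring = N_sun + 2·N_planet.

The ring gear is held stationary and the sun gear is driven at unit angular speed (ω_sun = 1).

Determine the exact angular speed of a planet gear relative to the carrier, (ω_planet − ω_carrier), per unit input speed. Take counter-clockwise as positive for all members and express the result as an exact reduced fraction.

-400/561

N_ring = 16 + 2·17 = 50
16(ω_s−ω_c) = −50(ω_r−ω_c),  ω_r=0, ω_s=1
16(1−ω_c) = −50(0−ω_c)  ⇒  66ω_c = 16  ⇒  ω_c = 8/33
sun–planet: 16·(1−8/33) = −17·(ω_p−ω_c)  ⇒  ω_p−ω_c = −(16/17)·(25/33) = -400/561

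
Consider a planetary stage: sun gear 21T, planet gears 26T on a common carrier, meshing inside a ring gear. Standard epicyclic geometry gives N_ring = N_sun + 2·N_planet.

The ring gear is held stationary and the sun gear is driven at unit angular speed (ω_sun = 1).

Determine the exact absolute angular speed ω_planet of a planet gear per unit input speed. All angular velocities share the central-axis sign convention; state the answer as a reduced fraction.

-21/52

N_ring = 21 + 2·26 = 73
21(ω_s−ω_c) = −73(ω_r−ω_c),  ω_r=0, ω_s=1
21(1−ω_c) = −73(0−ω_c)  ⇒  94ω_c = 21  ⇒  ω_c = 21/94
sun–planet: 21·(1−21/94) = −26·(ω_p−ω_c)  ⇒  ω_p−ω_c = −(21/26)·(73/94) = -1533/2444
ω_p = 21/94 − 1533/2444 = -21/52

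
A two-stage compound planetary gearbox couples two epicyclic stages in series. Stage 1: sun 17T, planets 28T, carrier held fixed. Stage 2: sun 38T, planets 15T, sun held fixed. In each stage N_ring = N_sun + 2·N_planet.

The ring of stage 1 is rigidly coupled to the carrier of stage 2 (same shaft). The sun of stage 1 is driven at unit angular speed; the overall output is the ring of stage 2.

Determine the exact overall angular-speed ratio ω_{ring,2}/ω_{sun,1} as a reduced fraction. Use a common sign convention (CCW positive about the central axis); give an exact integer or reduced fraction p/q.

Stage 1: N_ring = 17 + 2·28 = 73
Stage 1: 17(ω_s−ω_c) = −73(ω_r−ω_c),  ω_c=0, ω_s=1
Stage 1: ω_r = 0 − (17/73)(1−0) = -17/73
  ⇒ ω_r¹/ω_s¹ = -17/73
Stage 2: N_ring = 38 + 2·15 = 68
Stage 2: 38(ω_s−ω_c) = −68(ω_r−ω_c),  ω_s=0, ω_c=1
Stage 2: ω_r = 1 − (38/68)(0−1) = 53/34
  ⇒ ω_r²/ω_c² = 53/34
Coupling ω_c² = ω_r¹ ⇒ overall = -17/73 × 53/34 = -53/146

-53/146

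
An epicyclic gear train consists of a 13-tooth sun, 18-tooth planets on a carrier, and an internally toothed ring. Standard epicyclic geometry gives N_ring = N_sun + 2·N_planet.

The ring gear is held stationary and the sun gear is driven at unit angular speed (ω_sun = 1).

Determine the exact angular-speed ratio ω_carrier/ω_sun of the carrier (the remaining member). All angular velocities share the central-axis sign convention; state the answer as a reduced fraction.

13/62

N_ring = 13 + 2·18 = 49
13(ω_s−ω_c) = −49(ω_r−ω_c),  ω_r=0, ω_s=1
13(1−ω_c) = −49(0−ω_c)  ⇒  62ω_c = 13  ⇒  ω_c = 13/62
ω_c/ω_s = 13/62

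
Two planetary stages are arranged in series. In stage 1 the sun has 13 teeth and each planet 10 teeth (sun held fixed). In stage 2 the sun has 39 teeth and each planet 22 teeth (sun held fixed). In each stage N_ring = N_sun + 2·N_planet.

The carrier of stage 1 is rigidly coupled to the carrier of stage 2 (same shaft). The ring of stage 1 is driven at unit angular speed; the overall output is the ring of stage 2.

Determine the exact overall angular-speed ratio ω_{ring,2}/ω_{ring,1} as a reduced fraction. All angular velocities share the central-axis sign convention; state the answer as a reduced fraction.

Stage 1: N_ring = 13 + 2·10 = 33
Stage 1: 13(ω_s−ω_c) = −33(ω_r−ω_c),  ω_s=0, ω_r=1
Stage 1: 13(0−ω_c) = −33(1−ω_c)  ⇒  46ω_c = 33  ⇒  ω_c = 33/46
  ⇒ ω_c¹/ω_r¹ = 33/46
Stage 2: N_ring = 39 + 2·22 = 83
Stage 2: 39(ω_s−ω_c) = −83(ω_r−ω_c),  ω_s=0, ω_c=1
Stage 2: ω_r = 1 − (39/83)(0−1) = 122/83
  ⇒ ω_r²/ω_c² = 122/83
Coupling ω_c² = ω_c¹ ⇒ overall = 33/46 × 122/83 = 2013/1909

2013/1909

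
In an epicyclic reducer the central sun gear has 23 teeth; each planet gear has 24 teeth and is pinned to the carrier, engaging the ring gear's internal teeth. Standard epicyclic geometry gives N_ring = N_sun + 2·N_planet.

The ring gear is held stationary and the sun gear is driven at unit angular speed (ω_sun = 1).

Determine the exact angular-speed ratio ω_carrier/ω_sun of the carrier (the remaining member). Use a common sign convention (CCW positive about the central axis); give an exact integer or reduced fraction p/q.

N_ring = 23 + 2·24 = 71
23(ω_s−ω_c) = −71(ω_r−ω_c),  ω_r=0, ω_s=1
23(1−ω_c) = −71(0−ω_c)  ⇒  94ω_c = 23  ⇒  ω_c = 23/94
ω_c/ω_s = 23/94

23/94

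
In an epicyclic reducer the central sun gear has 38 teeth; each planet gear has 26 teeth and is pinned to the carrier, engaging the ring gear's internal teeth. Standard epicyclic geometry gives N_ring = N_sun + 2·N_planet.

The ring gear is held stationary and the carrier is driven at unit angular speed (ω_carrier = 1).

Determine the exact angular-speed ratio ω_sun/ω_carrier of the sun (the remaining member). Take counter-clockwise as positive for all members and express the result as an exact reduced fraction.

N_ring = 38 + 2·26 = 90
38(ω_s−ω_c) = −90(ω_r−ω_c),  ω_r=0, ω_c=1
ω_s = 1 − (90/38)(0−1) = 64/19
ω_s/ω_c = 64/19

64/19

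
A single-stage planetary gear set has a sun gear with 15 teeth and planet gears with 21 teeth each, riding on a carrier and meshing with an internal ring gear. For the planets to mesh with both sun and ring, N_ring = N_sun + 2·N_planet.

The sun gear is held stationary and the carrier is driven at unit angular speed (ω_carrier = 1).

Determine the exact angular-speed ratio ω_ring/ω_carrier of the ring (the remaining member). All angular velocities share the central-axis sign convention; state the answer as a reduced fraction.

N_ring = 15 + 2·21 = 57
15(ω_s−ω_c) = −57(ω_r−ω_c),  ω_s=0, ω_c=1
ω_r = 1 − (15/57)(0−1) = 24/19
ω_r/ω_c = 24/19

24/19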